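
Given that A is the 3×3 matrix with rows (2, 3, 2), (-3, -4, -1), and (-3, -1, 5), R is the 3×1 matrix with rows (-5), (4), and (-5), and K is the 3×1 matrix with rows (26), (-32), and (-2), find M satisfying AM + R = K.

M = [[4], [5], [4]]

AM = K − R = [[31], [-36], [3]].
Since A multiplies M on the left, M = A⁻¹(K − R).
det A = -6; the adjugate gives A⁻¹ = [[7/2, 17/6, -5/6], [-3, -8/3, 2/3], [3/2, 7/6, -1/6]].
M = A⁻¹(K − R) = [[4], [5], [4]].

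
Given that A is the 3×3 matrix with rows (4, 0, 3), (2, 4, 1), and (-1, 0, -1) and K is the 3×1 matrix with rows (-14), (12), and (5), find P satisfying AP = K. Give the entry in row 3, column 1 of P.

-6

Since A multiplies P on the left, P = A⁻¹K.
det A = -4; the adjugate gives A⁻¹ = [[1, 0, 3], [-1/4, 1/4, -1/2], [-1, 0, -4]].
P = A⁻¹K = [[1, 0, 3], [-1/4, 1/4, -1/2], [-1, 0, -4]] · [[-14], [12], [5]] = [[1], [4], [-6]].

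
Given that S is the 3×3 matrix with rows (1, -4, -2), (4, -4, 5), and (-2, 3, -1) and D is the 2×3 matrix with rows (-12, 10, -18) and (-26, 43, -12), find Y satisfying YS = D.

S is on the right of Y, so right-multiply by S⁻¹: Y = DS⁻¹.
S has determinant 5; S⁻¹ = [[-11/5, -2, -28/5], [-6/5, -1, -13/5], [4/5, 1, 12/5]].
Y = DS⁻¹ = [[-12, 10, -18], [-26, 43, -12]] · [[-11/5, -2, -28/5], [-6/5, -1, -13/5], [4/5, 1, 12/5]] = [[0, -4, -2], [-4, -3, 5]].

Y = [[0, -4, -2], [-4, -3, 5]]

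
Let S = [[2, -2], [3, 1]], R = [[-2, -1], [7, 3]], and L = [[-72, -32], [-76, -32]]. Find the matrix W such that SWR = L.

W = S⁻¹LR⁻¹ (apply S⁻¹ on the left and R⁻¹ on the right).
S has determinant 8; S⁻¹ = [[1/8, 1/4], [-3/8, 1/4]].
R has determinant 1; R⁻¹ = [[3, 1], [-7, -2]].
S⁻¹L = [[-28, -12], [8, 4]].
W = (S⁻¹L)R⁻¹ = [[0, -4], [-4, 0]].

W = [[0, -4], [-4, 0]]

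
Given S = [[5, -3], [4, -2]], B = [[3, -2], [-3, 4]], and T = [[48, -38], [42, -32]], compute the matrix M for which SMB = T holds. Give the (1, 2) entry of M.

M = S⁻¹TB⁻¹ (apply S⁻¹ on the left and B⁻¹ on the right).
det S = 2, so S⁻¹ = [[-1, 3/2], [-2, 5/2]].
det B = 6; the adjugate gives B⁻¹ = [[2/3, 1/3], [1/2, 1/2]].
S⁻¹T = [[15, -10], [9, -4]].
M = (S⁻¹T)B⁻¹ = [[5, 0], [4, 1]].

0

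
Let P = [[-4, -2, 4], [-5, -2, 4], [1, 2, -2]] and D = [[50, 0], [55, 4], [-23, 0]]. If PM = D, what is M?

M = [[-5, -4], [-3, -4], [6, -6]]

Left-multiplying both sides by P⁻¹ gives M = P⁻¹D.
det P = -4, so P⁻¹ = [[1, -1, 0], [3/2, -1, 1], [2, -3/2, 1/2]].
M = P⁻¹D = [[1, -1, 0], [3/2, -1, 1], [2, -3/2, 1/2]] · [[50, 0], [55, 4], [-23, 0]] = [[-5, -4], [-3, -4], [6, -6]].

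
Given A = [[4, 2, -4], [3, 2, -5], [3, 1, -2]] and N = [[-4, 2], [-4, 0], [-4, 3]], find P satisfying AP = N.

A is on the left of P, so left-multiply by A⁻¹: P = A⁻¹N.
det A = -2, so A⁻¹ = [[-1/2, 0, 1], [9/2, -2, -4], [3/2, -1, -1]].
P = A⁻¹N = [[-1/2, 0, 1], [9/2, -2, -4], [3/2, -1, -1]] · [[-4, 2], [-4, 0], [-4, 3]] = [[-2, 2], [6, -3], [2, 0]].

P = [[-2, 2], [6, -3], [2, 0]]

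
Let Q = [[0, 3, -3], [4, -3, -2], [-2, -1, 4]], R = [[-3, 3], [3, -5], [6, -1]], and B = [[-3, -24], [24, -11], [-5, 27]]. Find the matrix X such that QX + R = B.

X = [[4, -2], [-1, -4], [-1, 5]]

QX = B − R = [[0, -27], [21, -6], [-11, 28]].
Q is on the left of X, so left-multiply by Q⁻¹: X = Q⁻¹(B − R).
det Q = -6, so Q⁻¹ = [[7/3, 3/2, 5/2], [2, 1, 2], [5/3, 1, 2]].
X = Q⁻¹(B − R) = [[4, -2], [-1, -4], [-1, 5]].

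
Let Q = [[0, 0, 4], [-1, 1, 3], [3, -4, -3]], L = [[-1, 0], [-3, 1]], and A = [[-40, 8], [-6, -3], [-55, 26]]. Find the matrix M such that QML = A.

Left-multiply by Q⁻¹ and right-multiply by L⁻¹: M = Q⁻¹AL⁻¹.
det Q = 4, so Q⁻¹ = [[9/4, -4, -1], [3/2, -3, -1], [1/4, 0, 0]].
det L = -1, so L⁻¹ = [[-1, 0], [-3, 1]].
Q⁻¹A = [[-11, 4], [13, -5], [-10, 2]].
M = (Q⁻¹A)L⁻¹ = [[-1, 4], [2, -5], [4, 2]].

M = [[-1, 4], [2, -5], [4, 2]]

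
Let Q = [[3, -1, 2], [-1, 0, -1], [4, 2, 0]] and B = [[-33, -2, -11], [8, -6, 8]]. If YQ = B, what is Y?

Right-multiplying both sides by Q⁻¹ gives Y = BQ⁻¹.
Q has determinant 6; Q⁻¹ = [[1/3, 2/3, 1/6], [-2/3, -4/3, 1/6], [-1/3, -5/3, -1/6]].
Y = BQ⁻¹ = [[-33, -2, -11], [8, -6, 8]] · [[1/3, 2/3, 1/6], [-2/3, -4/3, 1/6], [-1/3, -5/3, -1/6]] = [[-6, -1, -4], [4, 0, -1]].

Y = [[-6, -1, -4], [4, 0, -1]]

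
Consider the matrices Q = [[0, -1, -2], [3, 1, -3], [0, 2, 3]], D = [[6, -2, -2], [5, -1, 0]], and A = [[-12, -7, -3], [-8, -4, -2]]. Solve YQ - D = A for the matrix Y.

YQ = A + D = [[-6, -9, -5], [-3, -5, -2]].
Q is on the right of Y, so right-multiply by Q⁻¹: Y = (A + D)Q⁻¹.
Q has determinant -3; Q⁻¹ = [[-3, 1/3, -5/3], [3, 0, 2], [-2, 0, -1]].
Y = (A + D)Q⁻¹ = [[1, -2, -3], [-2, -1, -3]].

Y = [[1, -2, -3], [-2, -1, -3]]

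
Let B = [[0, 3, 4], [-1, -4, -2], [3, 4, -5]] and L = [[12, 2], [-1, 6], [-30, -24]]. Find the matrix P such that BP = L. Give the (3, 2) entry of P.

B is on the left of P, so left-multiply by B⁻¹: P = B⁻¹L.
det B = -1, so B⁻¹ = [[-28, -31, -10], [11, 12, 4], [-8, -9, -3]].
P = B⁻¹L = [[-28, -31, -10], [11, 12, 4], [-8, -9, -3]] · [[12, 2], [-1, 6], [-30, -24]] = [[-5, -2], [0, -2], [3, 2]].

2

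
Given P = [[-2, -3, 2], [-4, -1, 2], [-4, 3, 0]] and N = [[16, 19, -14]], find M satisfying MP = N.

M = [[-6, -1, 0]]

Since P sits to the right of M, M = NP⁻¹.
det P = 4; the adjugate gives P⁻¹ = [[-3/2, 3/2, -1], [-2, 2, -1], [-4, 9/2, -5/2]].
M = NP⁻¹ = [[16, 19, -14]] · [[-3/2, 3/2, -1], [-2, 2, -1], [-4, 9/2, -5/2]] = [[-6, -1, 0]].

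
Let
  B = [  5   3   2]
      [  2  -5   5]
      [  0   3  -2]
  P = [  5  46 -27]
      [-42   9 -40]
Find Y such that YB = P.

Y = [[3, -5, 4], [-6, -6, -1]]

B is on the right of Y, so right-multiply by B⁻¹: Y = PB⁻¹.
B has determinant -1; B⁻¹ = [[5, -12, -25], [-4, 10, 21], [-6, 15, 31]].
Y = PB⁻¹ = [[5, 46, -27], [-42, 9, -40]] · [[5, -12, -25], [-4, 10, 21], [-6, 15, 31]] = [[3, -5, 4], [-6, -6, -1]].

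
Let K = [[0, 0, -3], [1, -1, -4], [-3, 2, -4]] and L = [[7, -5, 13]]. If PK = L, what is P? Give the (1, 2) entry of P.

K is on the right of P, so right-multiply by K⁻¹: P = LK⁻¹.
det K = 3, so K⁻¹ = [[4, -2, -1], [16/3, -3, -1], [-1/3, 0, 0]].
P = LK⁻¹ = [[7, -5, 13]] · [[4, -2, -1], [16/3, -3, -1], [-1/3, 0, 0]] = [[-3, 1, -2]].

1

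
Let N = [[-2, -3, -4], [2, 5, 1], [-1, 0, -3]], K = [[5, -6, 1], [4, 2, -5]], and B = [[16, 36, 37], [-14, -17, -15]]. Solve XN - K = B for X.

X = [[-5, 3, -5], [5, 0, 0]]

XN = B + K = [[21, 30, 38], [-10, -15, -20]].
Right-multiplying both sides by N⁻¹ gives X = (B + K)N⁻¹.
det N = -5, so N⁻¹ = [[3, 9/5, -17/5], [-1, -2/5, 6/5], [-1, -3/5, 4/5]].
X = (B + K)N⁻¹ = [[-5, 3, -5], [5, 0, 0]].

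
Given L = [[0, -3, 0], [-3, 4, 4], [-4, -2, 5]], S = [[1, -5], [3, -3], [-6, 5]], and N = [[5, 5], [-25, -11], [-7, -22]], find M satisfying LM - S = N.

M = [[-2, -2], [-2, 0], [-5, -5]]

LM = N + S = [[6, 0], [-22, -14], [-13, -17]].
L is on the left of M, so left-multiply by L⁻¹: M = L⁻¹(N + S).
det L = 3; the adjugate gives L⁻¹ = [[28/3, 5, -4], [-1/3, 0, 0], [22/3, 4, -3]].
M = L⁻¹(N + S) = [[-2, -2], [-2, 0], [-5, -5]].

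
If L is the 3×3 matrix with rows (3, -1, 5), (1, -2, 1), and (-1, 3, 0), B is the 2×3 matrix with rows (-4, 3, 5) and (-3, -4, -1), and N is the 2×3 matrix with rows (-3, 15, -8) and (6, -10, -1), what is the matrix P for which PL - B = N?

P = [[0, -3, 4], [-1, 3, -3]]

PL = N + B = [[-7, 18, -3], [3, -14, -2]].
Since L sits to the right of P, P = (N + B)L⁻¹.
det L = -3, so L⁻¹ = [[1, -5, -3], [1/3, -5/3, -2/3], [-1/3, 8/3, 5/3]].
P = (N + B)L⁻¹ = [[0, -3, 4], [-1, 3, -3]].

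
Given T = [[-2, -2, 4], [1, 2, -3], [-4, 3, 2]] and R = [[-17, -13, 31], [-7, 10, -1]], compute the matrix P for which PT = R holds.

Since T sits to the right of P, P = RT⁻¹.
T has determinant -2; T⁻¹ = [[-13/2, -8, 1], [-5, -6, 1], [-11/2, -7, 1]].
P = RT⁻¹ = [[-17, -13, 31], [-7, 10, -1]] · [[-13/2, -8, 1], [-5, -6, 1], [-11/2, -7, 1]] = [[5, -3, 1], [1, 3, 2]].

P = [[5, -3, 1], [1, 3, 2]]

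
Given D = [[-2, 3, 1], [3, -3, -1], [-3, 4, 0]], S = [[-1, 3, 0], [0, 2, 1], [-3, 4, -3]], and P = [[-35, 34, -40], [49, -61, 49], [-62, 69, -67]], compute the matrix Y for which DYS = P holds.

Y = D⁻¹PS⁻¹ (apply D⁻¹ on the left and S⁻¹ on the right).
det D = 4, so D⁻¹ = [[1, 1, 0], [3/4, 3/4, 1/4], [3/4, -1/4, -3/4]].
det S = 1; the adjugate gives S⁻¹ = [[-10, 9, 3], [-3, 3, 1], [6, -5, -2]].
D⁻¹P = [[14, -27, 9], [-5, -3, -10], [8, -11, 8]].
Y = (D⁻¹P)S⁻¹ = [[-5, 0, -3], [-1, -4, 2], [1, -1, -3]].

Y = [[-5, 0, -3], [-1, -4, 2], [1, -1, -3]]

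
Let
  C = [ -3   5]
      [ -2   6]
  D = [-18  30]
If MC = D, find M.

M = [[6, 0]]

C is on the right of M, so right-multiply by C⁻¹: M = DC⁻¹.
det C = -8, so C⁻¹ = [[-3/4, 5/8], [-1/4, 3/8]].
M = DC⁻¹ = [[-18, 30]] · [[-3/4, 5/8], [-1/4, 3/8]] = [[6, 0]].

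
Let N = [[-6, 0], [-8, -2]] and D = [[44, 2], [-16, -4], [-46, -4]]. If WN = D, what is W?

Since N sits to the right of W, W = DN⁻¹.
N has determinant 12; N⁻¹ = [[-1/6, 0], [2/3, -1/2]].
W = DN⁻¹ = [[44, 2], [-16, -4], [-46, -4]] · [[-1/6, 0], [2/3, -1/2]] = [[-6, -1], [0, 2], [5, 2]].

W = [[-6, -1], [0, 2], [5, 2]]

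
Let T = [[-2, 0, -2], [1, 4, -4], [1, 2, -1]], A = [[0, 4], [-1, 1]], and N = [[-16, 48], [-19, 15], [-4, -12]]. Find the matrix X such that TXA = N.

X = [[-1, -5], [-3, 3], [-3, -3]]

Isolating X: multiply by T⁻¹ from the left and A⁻¹ from the right, so X = T⁻¹NA⁻¹.
T has determinant -4; T⁻¹ = [[-1, 1, -2], [3/4, -1, 5/2], [1/2, -1, 2]].
det A = 4; the adjugate gives A⁻¹ = [[1/4, -1], [1/4, 0]].
T⁻¹N = [[5, -9], [-3, -9], [3, -15]].
X = (T⁻¹N)A⁻¹ = [[-1, -5], [-3, 3], [-3, -3]].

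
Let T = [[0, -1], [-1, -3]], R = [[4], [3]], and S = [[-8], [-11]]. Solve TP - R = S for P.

P = [[-4], [4]]

TP = S + R = [[-4], [-8]].
Since T multiplies P on the left, P = T⁻¹(S + R).
T has determinant -1; T⁻¹ = [[3, -1], [-1, 0]].
P = T⁻¹(S + R) = [[-4], [4]].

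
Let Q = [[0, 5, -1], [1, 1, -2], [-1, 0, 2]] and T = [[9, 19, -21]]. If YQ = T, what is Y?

Y = [[3, 4, -5]]

Right-multiplying both sides by Q⁻¹ gives Y = TQ⁻¹.
Q has determinant -1; Q⁻¹ = [[-2, 10, 9], [0, 1, 1], [-1, 5, 5]].
Y = TQ⁻¹ = [[9, 19, -21]] · [[-2, 10, 9], [0, 1, 1], [-1, 5, 5]] = [[3, 4, -5]].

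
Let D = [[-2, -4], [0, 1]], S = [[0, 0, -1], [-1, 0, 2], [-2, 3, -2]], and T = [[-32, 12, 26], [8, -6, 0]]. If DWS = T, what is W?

Isolating W: multiply by D⁻¹ from the left and S⁻¹ from the right, so W = D⁻¹TS⁻¹.
det D = -2; the adjugate gives D⁻¹ = [[-1/2, -2], [0, 1]].
S has determinant 3; S⁻¹ = [[-2, -1, 0], [-2, -2/3, 1/3], [-1, 0, 0]].
D⁻¹T = [[0, 6, -13], [8, -6, 0]].
W = (D⁻¹T)S⁻¹ = [[1, -4, 2], [-4, -4, -2]].

W = [[1, -4, 2], [-4, -4, -2]]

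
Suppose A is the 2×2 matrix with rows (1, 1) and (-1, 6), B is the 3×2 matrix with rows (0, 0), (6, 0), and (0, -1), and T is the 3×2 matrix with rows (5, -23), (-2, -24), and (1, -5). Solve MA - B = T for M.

MA = T + B = [[5, -23], [4, -24], [1, -6]].
Right-multiplying both sides by A⁻¹ gives M = (T + B)A⁻¹.
det A = 7; the adjugate gives A⁻¹ = [[6/7, -1/7], [1/7, 1/7]].
M = (T + B)A⁻¹ = [[1, -4], [0, -4], [0, -1]].

M = [[1, -4], [0, -4], [0, -1]]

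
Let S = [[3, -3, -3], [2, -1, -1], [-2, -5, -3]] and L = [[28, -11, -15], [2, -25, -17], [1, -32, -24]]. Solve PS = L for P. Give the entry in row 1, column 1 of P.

6

Since S sits to the right of P, P = LS⁻¹.
S has determinant 6; S⁻¹ = [[-1/3, 1, 0], [4/3, -5/2, -1/2], [-2, 7/2, 1/2]].
P = LS⁻¹ = [[28, -11, -15], [2, -25, -17], [1, -32, -24]] · [[-1/3, 1, 0], [4/3, -5/2, -1/2], [-2, 7/2, 1/2]] = [[6, 3, -2], [0, 5, 4], [5, -3, 4]].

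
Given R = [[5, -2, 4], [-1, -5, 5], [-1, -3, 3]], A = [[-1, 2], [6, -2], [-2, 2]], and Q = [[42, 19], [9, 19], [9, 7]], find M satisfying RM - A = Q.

RM = Q + A = [[41, 21], [15, 17], [7, 9]].
Left-multiplying both sides by R⁻¹ gives M = R⁻¹(Q + A).
R has determinant -4; R⁻¹ = [[0, 3/2, -5/2], [1/2, -19/4, 29/4], [1/2, -17/4, 27/4]].
M = R⁻¹(Q + A) = [[5, 3], [0, -5], [4, -1]].

M = [[5, 3], [0, -5], [4, -1]]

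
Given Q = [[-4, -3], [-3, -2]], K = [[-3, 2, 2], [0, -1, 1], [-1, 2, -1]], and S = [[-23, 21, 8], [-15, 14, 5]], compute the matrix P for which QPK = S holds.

P = [[0, 2, 1], [-2, -3, -3]]

P = Q⁻¹SK⁻¹ (apply Q⁻¹ on the left and K⁻¹ on the right).
det Q = -1; the adjugate gives Q⁻¹ = [[2, -3], [-3, 4]].
det K = -1, so K⁻¹ = [[1, -6, -4], [1, -5, -3], [1, -4, -3]].
Q⁻¹S = [[-1, 0, 1], [9, -7, -4]].
P = (Q⁻¹S)K⁻¹ = [[0, 2, 1], [-2, -3, -3]].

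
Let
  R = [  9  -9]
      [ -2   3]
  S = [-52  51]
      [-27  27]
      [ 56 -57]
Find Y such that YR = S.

Y = [[-6, -1], [-3, 0], [6, -1]]

Right-multiplying both sides by R⁻¹ gives Y = SR⁻¹.
R has determinant 9; R⁻¹ = [[1/3, 1], [2/9, 1]].
Y = SR⁻¹ = [[-52, 51], [-27, 27], [56, -57]] · [[1/3, 1], [2/9, 1]] = [[-6, -1], [-3, 0], [6, -1]].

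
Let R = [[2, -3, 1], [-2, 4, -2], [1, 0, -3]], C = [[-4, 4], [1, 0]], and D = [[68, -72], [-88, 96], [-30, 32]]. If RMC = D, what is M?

Isolating M: multiply by R⁻¹ from the left and C⁻¹ from the right, so M = R⁻¹DC⁻¹.
R has determinant -4; R⁻¹ = [[3, 9/4, -1/2], [2, 7/4, -1/2], [1, 3/4, -1/2]].
det C = -4, so C⁻¹ = [[0, 1], [1/4, 1]].
R⁻¹D = [[21, -16], [-3, 8], [17, -16]].
M = (R⁻¹D)C⁻¹ = [[-4, 5], [2, 5], [-4, 1]].

M = [[-4, 5], [2, 5], [-4, 1]]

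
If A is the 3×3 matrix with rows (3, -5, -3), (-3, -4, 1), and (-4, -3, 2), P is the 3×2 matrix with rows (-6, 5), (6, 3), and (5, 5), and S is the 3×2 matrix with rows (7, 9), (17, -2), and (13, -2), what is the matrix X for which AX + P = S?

X = [[-2, -1], [-2, 1], [-3, -4]]

AX = S − P = [[13, 4], [11, -5], [8, -7]].
A is on the left of X, so left-multiply by A⁻¹: X = A⁻¹(S − P).
A has determinant -4; A⁻¹ = [[5/4, -19/4, 17/4], [-1/2, 3/2, -3/2], [7/4, -29/4, 27/4]].
X = A⁻¹(S − P) = [[-2, -1], [-2, 1], [-3, -4]].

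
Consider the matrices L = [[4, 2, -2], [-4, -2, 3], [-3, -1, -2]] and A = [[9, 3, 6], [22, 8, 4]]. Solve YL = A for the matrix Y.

Since L sits to the right of Y, Y = AL⁻¹.
det L = -2, so L⁻¹ = [[-7/2, -3, -1], [17/2, 7, 2], [1, 1, 0]].
Y = AL⁻¹ = [[9, 3, 6], [22, 8, 4]] · [[-7/2, -3, -1], [17/2, 7, 2], [1, 1, 0]] = [[0, 0, -3], [-5, -6, -6]].

Y = [[0, 0, -3], [-5, -6, -6]]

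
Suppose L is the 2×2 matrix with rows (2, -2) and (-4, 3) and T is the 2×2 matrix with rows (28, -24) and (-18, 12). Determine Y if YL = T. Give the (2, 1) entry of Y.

Right-multiplying both sides by L⁻¹ gives Y = TL⁻¹.
det L = -2; the adjugate gives L⁻¹ = [[-3/2, -1], [-2, -1]].
Y = TL⁻¹ = [[28, -24], [-18, 12]] · [[-3/2, -1], [-2, -1]] = [[6, -4], [3, 6]].

3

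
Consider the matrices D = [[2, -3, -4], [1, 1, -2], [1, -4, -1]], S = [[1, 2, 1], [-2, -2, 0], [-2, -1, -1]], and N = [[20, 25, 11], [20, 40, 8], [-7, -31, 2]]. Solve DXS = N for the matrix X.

X = [[0, 4, -5], [4, -3, 3], [-5, 5, -4]]

Isolating X: multiply by D⁻¹ from the left and S⁻¹ from the right, so X = D⁻¹NS⁻¹.
D has determinant 5; D⁻¹ = [[-9/5, 13/5, 2], [-1/5, 2/5, 0], [-1, 1, 1]].
S has determinant -4; S⁻¹ = [[-1/2, -1/4, -1/2], [1/2, -1/4, 1/2], [1/2, 3/4, -1/2]].
D⁻¹N = [[2, -3, 5], [4, 11, 1], [-7, -16, -1]].
X = (D⁻¹N)S⁻¹ = [[0, 4, -5], [4, -3, 3], [-5, 5, -4]].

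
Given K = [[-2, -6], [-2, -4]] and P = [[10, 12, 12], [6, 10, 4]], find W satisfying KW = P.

Since K multiplies W on the left, W = K⁻¹P.
det K = -4, so K⁻¹ = [[1, -3/2], [-1/2, 1/2]].
W = K⁻¹P = [[1, -3/2], [-1/2, 1/2]] · [[10, 12, 12], [6, 10, 4]] = [[1, -3, 6], [-2, -1, -4]].

W = [[1, -3, 6], [-2, -1, -4]]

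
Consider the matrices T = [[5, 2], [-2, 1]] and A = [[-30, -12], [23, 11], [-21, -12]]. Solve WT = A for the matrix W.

W = [[-6, 0], [5, 1], [-5, -2]]

Right-multiplying both sides by T⁻¹ gives W = AT⁻¹.
det T = 9; the adjugate gives T⁻¹ = [[1/9, -2/9], [2/9, 5/9]].
W = AT⁻¹ = [[-30, -12], [23, 11], [-21, -12]] · [[1/9, -2/9], [2/9, 5/9]] = [[-6, 0], [5, 1], [-5, -2]].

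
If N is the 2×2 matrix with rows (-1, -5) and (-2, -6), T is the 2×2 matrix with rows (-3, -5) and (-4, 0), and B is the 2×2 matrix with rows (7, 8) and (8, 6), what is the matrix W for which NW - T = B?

W = [[1, -3], [-1, 0]]

NW = B + T = [[4, 3], [4, 6]].
Since N multiplies W on the left, W = N⁻¹(B + T).
det N = -4, so N⁻¹ = [[3/2, -5/4], [-1/2, 1/4]].
W = N⁻¹(B + T) = [[1, -3], [-1, 0]].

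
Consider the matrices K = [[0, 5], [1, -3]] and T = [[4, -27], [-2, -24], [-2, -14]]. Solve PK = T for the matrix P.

P = [[-3, 4], [-6, -2], [-4, -2]]

Since K sits to the right of P, P = TK⁻¹.
det K = -5; the adjugate gives K⁻¹ = [[3/5, 1], [1/5, 0]].
P = TK⁻¹ = [[4, -27], [-2, -24], [-2, -14]] · [[3/5, 1], [1/5, 0]] = [[-3, 4], [-6, -2], [-4, -2]].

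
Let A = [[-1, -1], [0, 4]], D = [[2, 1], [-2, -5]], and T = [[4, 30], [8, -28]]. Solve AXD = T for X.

Left-multiply by A⁻¹ and right-multiply by D⁻¹: X = A⁻¹TD⁻¹.
det A = -4; the adjugate gives A⁻¹ = [[-1, -1/4], [0, 1/4]].
D has determinant -8; D⁻¹ = [[5/8, 1/8], [-1/4, -1/4]].
A⁻¹T = [[-6, -23], [2, -7]].
X = (A⁻¹T)D⁻¹ = [[2, 5], [3, 2]].

X = [[2, 5], [3, 2]]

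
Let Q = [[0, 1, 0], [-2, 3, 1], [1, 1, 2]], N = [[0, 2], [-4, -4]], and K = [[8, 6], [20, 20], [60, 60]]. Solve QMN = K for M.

Left-multiply by Q⁻¹ and right-multiply by N⁻¹: M = Q⁻¹KN⁻¹.
det Q = 5, so Q⁻¹ = [[1, -2/5, 1/5], [1, 0, 0], [-1, 1/5, 2/5]].
N has determinant 8; N⁻¹ = [[-1/2, -1/4], [1/2, 0]].
Q⁻¹K = [[12, 10], [8, 6], [20, 22]].
M = (Q⁻¹K)N⁻¹ = [[-1, -3], [-1, -2], [1, -5]].

M = [[-1, -3], [-1, -2], [1, -5]]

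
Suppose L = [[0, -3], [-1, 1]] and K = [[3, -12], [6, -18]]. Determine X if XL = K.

L is on the right of X, so right-multiply by L⁻¹: X = KL⁻¹.
L has determinant -3; L⁻¹ = [[-1/3, -1], [-1/3, 0]].
X = KL⁻¹ = [[3, -12], [6, -18]] · [[-1/3, -1], [-1/3, 0]] = [[3, -3], [4, -6]].

X = [[3, -3], [4, -6]]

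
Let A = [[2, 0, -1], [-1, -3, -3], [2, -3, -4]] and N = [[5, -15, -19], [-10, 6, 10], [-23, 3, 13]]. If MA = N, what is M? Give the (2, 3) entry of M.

A is on the right of M, so right-multiply by A⁻¹: M = NA⁻¹.
A has determinant -3; A⁻¹ = [[-1, -1, 1], [10/3, 2, -7/3], [-3, -2, 2]].
M = NA⁻¹ = [[5, -15, -19], [-10, 6, 10], [-23, 3, 13]] · [[-1, -1, 1], [10/3, 2, -7/3], [-3, -2, 2]] = [[2, 3, 2], [0, 2, -4], [-6, 3, -4]].

-4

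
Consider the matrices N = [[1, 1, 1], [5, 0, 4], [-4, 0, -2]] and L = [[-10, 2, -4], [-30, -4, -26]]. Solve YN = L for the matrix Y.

Y = [[2, 0, 3], [-4, -6, -1]]

N is on the right of Y, so right-multiply by N⁻¹: Y = LN⁻¹.
det N = -6, so N⁻¹ = [[0, -1/3, -2/3], [1, -1/3, -1/6], [0, 2/3, 5/6]].
Y = LN⁻¹ = [[-10, 2, -4], [-30, -4, -26]] · [[0, -1/3, -2/3], [1, -1/3, -1/6], [0, 2/3, 5/6]] = [[2, 0, 3], [-4, -6, -1]].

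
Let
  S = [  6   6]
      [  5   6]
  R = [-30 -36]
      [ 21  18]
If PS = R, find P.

Right-multiplying both sides by S⁻¹ gives P = RS⁻¹.
det S = 6; the adjugate gives S⁻¹ = [[1, -1], [-5/6, 1]].
P = RS⁻¹ = [[-30, -36], [21, 18]] · [[1, -1], [-5/6, 1]] = [[0, -6], [6, -3]].

P = [[0, -6], [6, -3]]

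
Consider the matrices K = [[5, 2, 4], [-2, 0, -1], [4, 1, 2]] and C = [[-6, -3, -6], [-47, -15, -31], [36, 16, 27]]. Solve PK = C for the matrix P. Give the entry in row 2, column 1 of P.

Since K sits to the right of P, P = CK⁻¹.
det K = -3; the adjugate gives K⁻¹ = [[-1/3, 0, 2/3], [0, 2, 1], [2/3, -1, -4/3]].
P = CK⁻¹ = [[-6, -3, -6], [-47, -15, -31], [36, 16, 27]] · [[-1/3, 0, 2/3], [0, 2, 1], [2/3, -1, -4/3]] = [[-2, 0, 1], [-5, 1, -5], [6, 5, 4]].

-5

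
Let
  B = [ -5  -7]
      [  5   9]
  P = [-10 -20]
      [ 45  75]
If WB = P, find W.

W = [[-1, -3], [-3, 6]]

Since B sits to the right of W, W = PB⁻¹.
det B = -10, so B⁻¹ = [[-9/10, -7/10], [1/2, 1/2]].
W = PB⁻¹ = [[-10, -20], [45, 75]] · [[-9/10, -7/10], [1/2, 1/2]] = [[-1, -3], [-3, 6]].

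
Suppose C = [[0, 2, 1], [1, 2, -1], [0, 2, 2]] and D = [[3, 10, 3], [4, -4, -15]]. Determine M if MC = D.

Right-multiplying both sides by C⁻¹ gives M = DC⁻¹.
det C = -2; the adjugate gives C⁻¹ = [[-3, 1, 2], [1, 0, -1/2], [-1, 0, 1]].
M = DC⁻¹ = [[3, 10, 3], [4, -4, -15]] · [[-3, 1, 2], [1, 0, -1/2], [-1, 0, 1]] = [[-2, 3, 4], [-1, 4, -5]].

M = [[-2, 3, 4], [-1, 4, -5]]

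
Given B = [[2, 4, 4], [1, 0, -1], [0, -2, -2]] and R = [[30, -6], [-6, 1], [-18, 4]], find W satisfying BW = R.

Left-multiplying both sides by B⁻¹ gives W = B⁻¹R.
det B = -4, so B⁻¹ = [[1/2, 0, 1], [-1/2, 1, -3/2], [1/2, -1, 1]].
W = B⁻¹R = [[1/2, 0, 1], [-1/2, 1, -3/2], [1/2, -1, 1]] · [[30, -6], [-6, 1], [-18, 4]] = [[-3, 1], [6, -2], [3, 0]].

W = [[-3, 1], [6, -2], [3, 0]]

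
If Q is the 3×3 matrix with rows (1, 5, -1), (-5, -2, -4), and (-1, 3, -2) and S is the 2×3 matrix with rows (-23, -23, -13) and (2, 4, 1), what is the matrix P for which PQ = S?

P = [[-3, 4, 0], [-3, -2, 5]]

Since Q sits to the right of P, P = SQ⁻¹.
det Q = 3; the adjugate gives Q⁻¹ = [[16/3, 7/3, -22/3], [-2, -1, 3], [-17/3, -8/3, 23/3]].
P = SQ⁻¹ = [[-23, -23, -13], [2, 4, 1]] · [[16/3, 7/3, -22/3], [-2, -1, 3], [-17/3, -8/3, 23/3]] = [[-3, 4, 0], [-3, -2, 5]].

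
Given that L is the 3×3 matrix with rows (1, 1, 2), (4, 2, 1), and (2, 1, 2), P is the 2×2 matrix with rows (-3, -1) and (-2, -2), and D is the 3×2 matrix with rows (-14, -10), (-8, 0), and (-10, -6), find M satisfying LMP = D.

M = L⁻¹DP⁻¹ (apply L⁻¹ on the left and P⁻¹ on the right).
det L = -3; the adjugate gives L⁻¹ = [[-1, 0, 1], [2, 2/3, -7/3], [0, -1/3, 2/3]].
P has determinant 4; P⁻¹ = [[-1/2, 1/4], [1/2, -3/4]].
L⁻¹D = [[4, 4], [-10, -6], [-4, -4]].
M = (L⁻¹D)P⁻¹ = [[0, -2], [2, 2], [0, 2]].

M = [[0, -2], [2, 2], [0, 2]]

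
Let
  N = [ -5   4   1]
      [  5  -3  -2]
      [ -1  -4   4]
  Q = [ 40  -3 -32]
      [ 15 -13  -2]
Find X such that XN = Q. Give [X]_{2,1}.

-4

Right-multiplying both sides by N⁻¹ gives X = QN⁻¹.
det N = 5, so N⁻¹ = [[-4, -4, -1], [-18/5, -19/5, -1], [-23/5, -24/5, -1]].
X = QN⁻¹ = [[40, -3, -32], [15, -13, -2]] · [[-4, -4, -1], [-18/5, -19/5, -1], [-23/5, -24/5, -1]] = [[-2, 5, -5], [-4, -1, 0]].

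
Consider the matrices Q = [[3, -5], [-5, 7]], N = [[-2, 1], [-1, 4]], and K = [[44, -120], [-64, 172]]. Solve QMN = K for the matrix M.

Left-multiply by Q⁻¹ and right-multiply by N⁻¹: M = Q⁻¹KN⁻¹.
det Q = -4; the adjugate gives Q⁻¹ = [[-7/4, -5/4], [-5/4, -3/4]].
det N = -7; the adjugate gives N⁻¹ = [[-4/7, 1/7], [-1/7, 2/7]].
Q⁻¹K = [[3, -5], [-7, 21]].
M = (Q⁻¹K)N⁻¹ = [[-1, -1], [1, 5]].

M = [[-1, -1], [1, 5]]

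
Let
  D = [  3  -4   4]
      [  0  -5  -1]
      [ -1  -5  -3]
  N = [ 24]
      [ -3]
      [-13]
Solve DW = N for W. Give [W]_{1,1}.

D is on the left of W, so left-multiply by D⁻¹: W = D⁻¹N.
D has determinant 6; D⁻¹ = [[5/3, -16/3, 4], [1/6, -5/6, 1/2], [-5/6, 19/6, -5/2]].
W = D⁻¹N = [[5/3, -16/3, 4], [1/6, -5/6, 1/2], [-5/6, 19/6, -5/2]] · [[24], [-3], [-13]] = [[4], [0], [3]].

4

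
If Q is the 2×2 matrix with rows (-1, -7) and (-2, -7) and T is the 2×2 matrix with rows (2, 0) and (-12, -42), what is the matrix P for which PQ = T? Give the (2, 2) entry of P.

6

Since Q sits to the right of P, P = TQ⁻¹.
Q has determinant -7; Q⁻¹ = [[1, -1], [-2/7, 1/7]].
P = TQ⁻¹ = [[2, 0], [-12, -42]] · [[1, -1], [-2/7, 1/7]] = [[2, -2], [0, 6]].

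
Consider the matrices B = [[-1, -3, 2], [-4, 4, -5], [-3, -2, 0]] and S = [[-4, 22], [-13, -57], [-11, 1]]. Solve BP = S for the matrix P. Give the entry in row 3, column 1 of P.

B is on the left of P, so left-multiply by B⁻¹: P = B⁻¹S.
B has determinant 5; B⁻¹ = [[-2, -4/5, 7/5], [3, 6/5, -13/5], [4, 7/5, -16/5]].
P = B⁻¹S = [[-2, -4/5, 7/5], [3, 6/5, -13/5], [4, 7/5, -16/5]] · [[-4, 22], [-13, -57], [-11, 1]] = [[3, 3], [1, -5], [1, 5]].

1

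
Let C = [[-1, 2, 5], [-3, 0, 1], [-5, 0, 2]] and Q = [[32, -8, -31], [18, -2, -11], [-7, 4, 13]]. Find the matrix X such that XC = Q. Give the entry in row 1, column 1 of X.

-4

Right-multiplying both sides by C⁻¹ gives X = QC⁻¹.
det C = 2, so C⁻¹ = [[0, -2, 1], [1/2, 23/2, -7], [0, -5, 3]].
X = QC⁻¹ = [[32, -8, -31], [18, -2, -11], [-7, 4, 13]] · [[0, -2, 1], [1/2, 23/2, -7], [0, -5, 3]] = [[-4, -1, -5], [-1, -4, -1], [2, -5, 4]].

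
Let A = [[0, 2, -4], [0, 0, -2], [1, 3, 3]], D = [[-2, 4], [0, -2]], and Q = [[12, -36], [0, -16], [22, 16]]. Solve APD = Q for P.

Isolating P: multiply by A⁻¹ from the left and D⁻¹ from the right, so P = A⁻¹QD⁻¹.
det A = -4, so A⁻¹ = [[-3/2, 9/2, 1], [1/2, -1, 0], [0, -1/2, 0]].
det D = 4, so D⁻¹ = [[-1/2, -1], [0, -1/2]].
A⁻¹Q = [[4, -2], [6, -2], [0, 8]].
P = (A⁻¹Q)D⁻¹ = [[-2, -3], [-3, -5], [0, -4]].

P = [[-2, -3], [-3, -5], [0, -4]]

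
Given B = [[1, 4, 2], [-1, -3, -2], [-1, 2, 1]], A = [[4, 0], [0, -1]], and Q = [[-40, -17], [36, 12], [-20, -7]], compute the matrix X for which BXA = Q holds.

X = B⁻¹QA⁻¹ (apply B⁻¹ on the left and A⁻¹ on the right).
det B = 3, so B⁻¹ = [[1/3, 0, -2/3], [1, 1, 0], [-5/3, -2, 1/3]].
det A = -4; the adjugate gives A⁻¹ = [[1/4, 0], [0, -1]].
B⁻¹Q = [[0, -1], [-4, -5], [-12, 2]].
X = (B⁻¹Q)A⁻¹ = [[0, 1], [-1, 5], [-3, -2]].

X = [[0, 1], [-1, 5], [-3, -2]]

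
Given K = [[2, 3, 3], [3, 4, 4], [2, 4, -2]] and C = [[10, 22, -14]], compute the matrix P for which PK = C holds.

Right-multiplying both sides by K⁻¹ gives P = CK⁻¹.
K has determinant 6; K⁻¹ = [[-4, 3, 0], [7/3, -5/3, 1/6], [2/3, -1/3, -1/6]].
P = CK⁻¹ = [[10, 22, -14]] · [[-4, 3, 0], [7/3, -5/3, 1/6], [2/3, -1/3, -1/6]] = [[2, -2, 6]].

P = [[2, -2, 6]]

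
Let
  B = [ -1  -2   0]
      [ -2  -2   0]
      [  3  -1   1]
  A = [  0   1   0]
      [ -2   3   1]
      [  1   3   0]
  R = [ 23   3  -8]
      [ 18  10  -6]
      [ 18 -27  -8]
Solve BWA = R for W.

Left-multiply by B⁻¹ and right-multiply by A⁻¹: W = B⁻¹RA⁻¹.
B has determinant -2; B⁻¹ = [[1, -1, 0], [-1, 1/2, 0], [-4, 7/2, 1]].
A has determinant 1; A⁻¹ = [[-3, 0, 1], [1, 0, 0], [-9, 1, 2]].
B⁻¹R = [[5, -7, -2], [-14, 2, 5], [-11, -4, 3]].
W = (B⁻¹R)A⁻¹ = [[-4, -2, 1], [-1, 5, -4], [2, 3, -5]].

W = [[-4, -2, 1], [-1, 5, -4], [2, 3, -5]]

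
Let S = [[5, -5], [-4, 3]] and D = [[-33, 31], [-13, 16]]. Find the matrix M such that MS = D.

M = [[-5, 2], [-5, -3]]

Right-multiplying both sides by S⁻¹ gives M = DS⁻¹.
S has determinant -5; S⁻¹ = [[-3/5, -1], [-4/5, -1]].
M = DS⁻¹ = [[-33, 31], [-13, 16]] · [[-3/5, -1], [-4/5, -1]] = [[-5, 2], [-5, -3]].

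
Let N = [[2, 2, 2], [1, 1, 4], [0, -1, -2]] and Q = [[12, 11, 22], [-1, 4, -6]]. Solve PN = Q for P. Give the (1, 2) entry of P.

4

Since N sits to the right of P, P = QN⁻¹.
N has determinant 6; N⁻¹ = [[1/3, 1/3, 1], [1/3, -2/3, -1], [-1/6, 1/3, 0]].
P = QN⁻¹ = [[12, 11, 22], [-1, 4, -6]] · [[1/3, 1/3, 1], [1/3, -2/3, -1], [-1/6, 1/3, 0]] = [[4, 4, 1], [2, -5, -5]].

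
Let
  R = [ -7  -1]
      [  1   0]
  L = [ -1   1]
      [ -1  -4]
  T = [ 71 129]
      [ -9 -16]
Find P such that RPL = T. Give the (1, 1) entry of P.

P = R⁻¹TL⁻¹ (apply R⁻¹ on the left and L⁻¹ on the right).
R has determinant 1; R⁻¹ = [[0, 1], [-1, -7]].
det L = 5, so L⁻¹ = [[-4/5, -1/5], [1/5, -1/5]].
R⁻¹T = [[-9, -16], [-8, -17]].
P = (R⁻¹T)L⁻¹ = [[4, 5], [3, 5]].

4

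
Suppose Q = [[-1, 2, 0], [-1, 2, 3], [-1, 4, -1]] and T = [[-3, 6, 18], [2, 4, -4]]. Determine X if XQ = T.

X = [[-3, 6, 0], [-6, 0, 4]]

Q is on the right of X, so right-multiply by Q⁻¹: X = TQ⁻¹.
det Q = 6, so Q⁻¹ = [[-7/3, 1/3, 1], [-2/3, 1/6, 1/2], [-1/3, 1/3, 0]].
X = TQ⁻¹ = [[-3, 6, 18], [2, 4, -4]] · [[-7/3, 1/3, 1], [-2/3, 1/6, 1/2], [-1/3, 1/3, 0]] = [[-3, 6, 0], [-6, 0, 4]].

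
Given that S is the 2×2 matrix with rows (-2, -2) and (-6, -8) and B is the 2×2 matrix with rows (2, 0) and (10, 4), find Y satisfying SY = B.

Since S multiplies Y on the left, Y = S⁻¹B.
S has determinant 4; S⁻¹ = [[-2, 1/2], [3/2, -1/2]].
Y = S⁻¹B = [[-2, 1/2], [3/2, -1/2]] · [[2, 0], [10, 4]] = [[1, 2], [-2, -2]].

Y = [[1, 2], [-2, -2]]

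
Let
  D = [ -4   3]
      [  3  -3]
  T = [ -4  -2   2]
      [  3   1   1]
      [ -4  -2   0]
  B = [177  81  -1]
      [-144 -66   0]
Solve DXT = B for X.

Left-multiply by D⁻¹ and right-multiply by T⁻¹: X = D⁻¹BT⁻¹.
det D = 3; the adjugate gives D⁻¹ = [[-1, -1], [-1, -4/3]].
T has determinant -4; T⁻¹ = [[-1/2, 1, 1], [1, -2, -5/2], [1/2, 0, -1/2]].
D⁻¹B = [[-33, -15, 1], [15, 7, 1]].
X = (D⁻¹B)T⁻¹ = [[2, -3, 4], [0, 1, -3]].

X = [[2, -3, 4], [0, 1, -3]]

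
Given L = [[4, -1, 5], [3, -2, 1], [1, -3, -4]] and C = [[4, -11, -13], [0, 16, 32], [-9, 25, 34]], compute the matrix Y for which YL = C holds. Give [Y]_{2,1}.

Right-multiplying both sides by L⁻¹ gives Y = CL⁻¹.
det L = -4, so L⁻¹ = [[-11/4, 19/4, -9/4], [-13/4, 21/4, -11/4], [7/4, -11/4, 5/4]].
Y = CL⁻¹ = [[4, -11, -13], [0, 16, 32], [-9, 25, 34]] · [[-11/4, 19/4, -9/4], [-13/4, 21/4, -11/4], [7/4, -11/4, 5/4]] = [[2, -3, 5], [4, -4, -4], [3, -5, -6]].

4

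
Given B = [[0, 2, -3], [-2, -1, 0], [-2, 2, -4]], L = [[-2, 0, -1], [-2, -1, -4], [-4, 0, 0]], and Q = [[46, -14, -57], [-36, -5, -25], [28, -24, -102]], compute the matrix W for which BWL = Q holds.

W = [[-2, -3, -1], [-1, 1, -2], [-1, -4, 5]]

W = B⁻¹QL⁻¹ (apply B⁻¹ on the left and L⁻¹ on the right).
det B = 2; the adjugate gives B⁻¹ = [[2, 1, -3/2], [-4, -3, 3], [-3, -2, 2]].
det L = 4; the adjugate gives L⁻¹ = [[0, 0, -1/4], [4, -1, -3/2], [-1, 0, 1/2]].
B⁻¹Q = [[14, 3, 14], [8, -1, -3], [-10, 4, 17]].
W = (B⁻¹Q)L⁻¹ = [[-2, -3, -1], [-1, 1, -2], [-1, -4, 5]].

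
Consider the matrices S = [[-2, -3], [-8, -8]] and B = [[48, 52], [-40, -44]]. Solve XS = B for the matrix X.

X = [[-4, -5], [4, 4]]

Right-multiplying both sides by S⁻¹ gives X = BS⁻¹.
det S = -8; the adjugate gives S⁻¹ = [[1, -3/8], [-1, 1/4]].
X = BS⁻¹ = [[48, 52], [-40, -44]] · [[1, -3/8], [-1, 1/4]] = [[-4, -5], [4, 4]].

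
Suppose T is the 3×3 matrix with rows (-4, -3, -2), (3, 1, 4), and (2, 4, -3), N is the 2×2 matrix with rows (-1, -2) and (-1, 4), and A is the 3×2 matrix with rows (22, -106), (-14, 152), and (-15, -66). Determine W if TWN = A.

W = [[1, 5], [1, -1], [-5, 4]]

Isolating W: multiply by T⁻¹ from the left and N⁻¹ from the right, so W = T⁻¹AN⁻¹.
det T = 5; the adjugate gives T⁻¹ = [[-19/5, -17/5, -2], [17/5, 16/5, 2], [2, 2, 1]].
det N = -6; the adjugate gives N⁻¹ = [[-2/3, -1/3], [-1/6, 1/6]].
T⁻¹A = [[-6, 18], [0, -6], [1, 26]].
W = (T⁻¹A)N⁻¹ = [[1, 5], [1, -1], [-5, 4]].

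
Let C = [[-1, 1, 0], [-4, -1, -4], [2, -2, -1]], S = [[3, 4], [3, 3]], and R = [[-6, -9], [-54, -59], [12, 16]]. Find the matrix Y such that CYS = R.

Y = [[0, 4], [-3, 5], [2, -2]]

Y = C⁻¹RS⁻¹ (apply C⁻¹ on the left and S⁻¹ on the right).
det C = -5, so C⁻¹ = [[7/5, -1/5, 4/5], [12/5, -1/5, 4/5], [-2, 0, -1]].
S has determinant -3; S⁻¹ = [[-1, 4/3], [1, -1]].
C⁻¹R = [[12, 12], [6, 3], [0, 2]].
Y = (C⁻¹R)S⁻¹ = [[0, 4], [-3, 5], [2, -2]].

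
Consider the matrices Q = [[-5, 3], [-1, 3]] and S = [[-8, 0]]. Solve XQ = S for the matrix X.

X = [[2, -2]]

Right-multiplying both sides by Q⁻¹ gives X = SQ⁻¹.
det Q = -12, so Q⁻¹ = [[-1/4, 1/4], [-1/12, 5/12]].
X = SQ⁻¹ = [[-8, 0]] · [[-1/4, 1/4], [-1/12, 5/12]] = [[2, -2]].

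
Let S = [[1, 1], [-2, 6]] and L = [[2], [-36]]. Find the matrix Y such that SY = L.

Y = [[6], [-4]]

S is on the left of Y, so left-multiply by S⁻¹: Y = S⁻¹L.
S has determinant 8; S⁻¹ = [[3/4, -1/8], [1/4, 1/8]].
Y = S⁻¹L = [[3/4, -1/8], [1/4, 1/8]] · [[2], [-36]] = [[6], [-4]].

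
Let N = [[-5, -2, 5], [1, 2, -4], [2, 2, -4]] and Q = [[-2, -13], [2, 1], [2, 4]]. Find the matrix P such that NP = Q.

P = [[0, 3], [1, -1], [0, 0]]

N is on the left of P, so left-multiply by N⁻¹: P = N⁻¹Q.
det N = -2, so N⁻¹ = [[0, -1, 1], [2, -5, 15/2], [1, -3, 4]].
P = N⁻¹Q = [[0, -1, 1], [2, -5, 15/2], [1, -3, 4]] · [[-2, -13], [2, 1], [2, 4]] = [[0, 3], [1, -1], [0, 0]].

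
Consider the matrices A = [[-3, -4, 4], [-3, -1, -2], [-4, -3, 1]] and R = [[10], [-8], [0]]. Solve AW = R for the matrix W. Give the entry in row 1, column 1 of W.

2

Since A multiplies W on the left, W = A⁻¹R.
A has determinant -3; A⁻¹ = [[7/3, 8/3, -4], [-11/3, -13/3, 6], [-5/3, -7/3, 3]].
W = A⁻¹R = [[7/3, 8/3, -4], [-11/3, -13/3, 6], [-5/3, -7/3, 3]] · [[10], [-8], [0]] = [[2], [-2], [2]].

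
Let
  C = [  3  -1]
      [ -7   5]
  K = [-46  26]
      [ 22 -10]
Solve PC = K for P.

C is on the right of P, so right-multiply by C⁻¹: P = KC⁻¹.
det C = 8, so C⁻¹ = [[5/8, 1/8], [7/8, 3/8]].
P = KC⁻¹ = [[-46, 26], [22, -10]] · [[5/8, 1/8], [7/8, 3/8]] = [[-6, 4], [5, -1]].

P = [[-6, 4], [5, -1]]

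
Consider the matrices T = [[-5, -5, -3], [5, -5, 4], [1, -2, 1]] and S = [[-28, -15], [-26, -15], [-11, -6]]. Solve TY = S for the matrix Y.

Left-multiplying both sides by T⁻¹ gives Y = T⁻¹S.
det T = 5; the adjugate gives T⁻¹ = [[3/5, 11/5, -7], [-1/5, -2/5, 1], [-1, -3, 10]].
Y = T⁻¹S = [[3/5, 11/5, -7], [-1/5, -2/5, 1], [-1, -3, 10]] · [[-28, -15], [-26, -15], [-11, -6]] = [[3, 0], [5, 3], [-4, 0]].

Y = [[3, 0], [5, 3], [-4, 0]]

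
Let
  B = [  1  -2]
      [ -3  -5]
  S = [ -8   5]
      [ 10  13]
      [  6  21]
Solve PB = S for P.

Right-multiplying both sides by B⁻¹ gives P = SB⁻¹.
B has determinant -11; B⁻¹ = [[5/11, -2/11], [-3/11, -1/11]].
P = SB⁻¹ = [[-8, 5], [10, 13], [6, 21]] · [[5/11, -2/11], [-3/11, -1/11]] = [[-5, 1], [1, -3], [-3, -3]].

P = [[-5, 1], [1, -3], [-3, -3]]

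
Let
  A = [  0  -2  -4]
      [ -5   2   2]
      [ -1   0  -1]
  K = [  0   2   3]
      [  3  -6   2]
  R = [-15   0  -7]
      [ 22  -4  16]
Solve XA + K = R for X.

X = [[4, 3, 0], [-4, -3, -4]]

XA = R − K = [[-15, -2, -10], [19, 2, 14]].
Since A sits to the right of X, X = (R − K)A⁻¹.
A has determinant 6; A⁻¹ = [[-1/3, -1/3, 2/3], [-7/6, -2/3, 10/3], [1/3, 1/3, -5/3]].
X = (R − K)A⁻¹ = [[4, 3, 0], [-4, -3, -4]].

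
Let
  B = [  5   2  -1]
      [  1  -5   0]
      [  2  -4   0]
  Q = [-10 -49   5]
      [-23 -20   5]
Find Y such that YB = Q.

Since B sits to the right of Y, Y = QB⁻¹.
B has determinant -6; B⁻¹ = [[0, -2/3, 5/6], [0, -1/3, 1/6], [-1, -4, 9/2]].
Y = QB⁻¹ = [[-10, -49, 5], [-23, -20, 5]] · [[0, -2/3, 5/6], [0, -1/3, 1/6], [-1, -4, 9/2]] = [[-5, 3, 6], [-5, 2, 0]].

Y = [[-5, 3, 6], [-5, 2, 0]]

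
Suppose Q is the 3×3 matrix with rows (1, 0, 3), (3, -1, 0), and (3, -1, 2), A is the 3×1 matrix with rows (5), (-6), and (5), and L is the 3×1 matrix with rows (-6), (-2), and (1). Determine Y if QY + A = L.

Y = [[1], [-1], [-4]]

QY = L − A = [[-11], [4], [-4]].
Q is on the left of Y, so left-multiply by Q⁻¹: Y = Q⁻¹(L − A).
det Q = -2, so Q⁻¹ = [[1, 3/2, -3/2], [3, 7/2, -9/2], [0, -1/2, 1/2]].
Y = Q⁻¹(L − A) = [[1], [-1], [-4]].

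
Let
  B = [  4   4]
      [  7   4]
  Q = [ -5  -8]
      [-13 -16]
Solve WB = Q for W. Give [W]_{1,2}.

Since B sits to the right of W, W = QB⁻¹.
det B = -12; the adjugate gives B⁻¹ = [[-1/3, 1/3], [7/12, -1/3]].
W = QB⁻¹ = [[-5, -8], [-13, -16]] · [[-1/3, 1/3], [7/12, -1/3]] = [[-3, 1], [-5, 1]].

1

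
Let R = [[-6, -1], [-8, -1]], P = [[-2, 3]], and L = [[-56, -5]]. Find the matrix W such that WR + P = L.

WR = L − P = [[-54, -8]].
Right-multiplying both sides by R⁻¹ gives W = (L − P)R⁻¹.
R has determinant -2; R⁻¹ = [[1/2, -1/2], [-4, 3]].
W = (L − P)R⁻¹ = [[5, 3]].

W = [[5, 3]]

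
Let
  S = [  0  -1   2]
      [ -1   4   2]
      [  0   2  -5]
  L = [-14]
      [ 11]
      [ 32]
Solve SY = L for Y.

Left-multiplying both sides by S⁻¹ gives Y = S⁻¹L.
det S = 1; the adjugate gives S⁻¹ = [[-24, -1, -10], [-5, 0, -2], [-2, 0, -1]].
Y = S⁻¹L = [[-24, -1, -10], [-5, 0, -2], [-2, 0, -1]] · [[-14], [11], [32]] = [[5], [6], [-4]].

Y = [[5], [6], [-4]]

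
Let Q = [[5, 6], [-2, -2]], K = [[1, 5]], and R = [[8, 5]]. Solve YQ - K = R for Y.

YQ = R + K = [[9, 10]].
Q is on the right of Y, so right-multiply by Q⁻¹: Y = (R + K)Q⁻¹.
Q has determinant 2; Q⁻¹ = [[-1, -3], [1, 5/2]].
Y = (R + K)Q⁻¹ = [[1, -2]].

Y = [[1, -2]]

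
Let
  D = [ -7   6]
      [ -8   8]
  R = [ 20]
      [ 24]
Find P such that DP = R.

Left-multiplying both sides by D⁻¹ gives P = D⁻¹R.
det D = -8; the adjugate gives D⁻¹ = [[-1, 3/4], [-1, 7/8]].
P = D⁻¹R = [[-1, 3/4], [-1, 7/8]] · [[20], [24]] = [[-2], [1]].

P = [[-2], [1]]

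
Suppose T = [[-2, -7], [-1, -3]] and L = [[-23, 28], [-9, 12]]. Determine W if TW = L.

W = [[-6, 0], [5, -4]]

T is on the left of W, so left-multiply by T⁻¹: W = T⁻¹L.
det T = -1; the adjugate gives T⁻¹ = [[3, -7], [-1, 2]].
W = T⁻¹L = [[3, -7], [-1, 2]] · [[-23, 28], [-9, 12]] = [[-6, 0], [5, -4]].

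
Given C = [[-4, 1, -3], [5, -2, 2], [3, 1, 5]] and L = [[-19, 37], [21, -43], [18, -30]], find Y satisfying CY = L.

Y = [[3, -5], [-1, 5], [2, -4]]

Since C multiplies Y on the left, Y = C⁻¹L.
C has determinant -4; C⁻¹ = [[3, 2, 1], [19/4, 11/4, 7/4], [-11/4, -7/4, -3/4]].
Y = C⁻¹L = [[3, 2, 1], [19/4, 11/4, 7/4], [-11/4, -7/4, -3/4]] · [[-19, 37], [21, -43], [18, -30]] = [[3, -5], [-1, 5], [2, -4]].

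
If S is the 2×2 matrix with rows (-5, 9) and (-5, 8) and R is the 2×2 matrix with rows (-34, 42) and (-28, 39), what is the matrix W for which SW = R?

Left-multiplying both sides by S⁻¹ gives W = S⁻¹R.
det S = 5; the adjugate gives S⁻¹ = [[8/5, -9/5], [1, -1]].
W = S⁻¹R = [[8/5, -9/5], [1, -1]] · [[-34, 42], [-28, 39]] = [[-4, -3], [-6, 3]].

W = [[-4, -3], [-6, 3]]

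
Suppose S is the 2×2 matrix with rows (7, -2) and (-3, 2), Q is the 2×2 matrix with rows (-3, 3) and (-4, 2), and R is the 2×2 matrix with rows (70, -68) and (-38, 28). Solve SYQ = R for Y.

Y = [[-4, 1], [-3, 4]]

Left-multiply by S⁻¹ and right-multiply by Q⁻¹: Y = S⁻¹RQ⁻¹.
det S = 8; the adjugate gives S⁻¹ = [[1/4, 1/4], [3/8, 7/8]].
Q has determinant 6; Q⁻¹ = [[1/3, -1/2], [2/3, -1/2]].
S⁻¹R = [[8, -10], [-7, -1]].
Y = (S⁻¹R)Q⁻¹ = [[-4, 1], [-3, 4]].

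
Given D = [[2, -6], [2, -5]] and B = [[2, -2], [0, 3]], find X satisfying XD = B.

X = [[-3, 4], [-3, 3]]

D is on the right of X, so right-multiply by D⁻¹: X = BD⁻¹.
D has determinant 2; D⁻¹ = [[-5/2, 3], [-1, 1]].
X = BD⁻¹ = [[2, -2], [0, 3]] · [[-5/2, 3], [-1, 1]] = [[-3, 4], [-3, 3]].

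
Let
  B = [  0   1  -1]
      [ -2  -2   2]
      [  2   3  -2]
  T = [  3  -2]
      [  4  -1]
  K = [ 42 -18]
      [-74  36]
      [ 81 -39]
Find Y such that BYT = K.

Y = B⁻¹KT⁻¹ (apply B⁻¹ on the left and T⁻¹ on the right).
B has determinant 2; B⁻¹ = [[-1, -1/2, 0], [0, 1, 1], [-1, 1, 1]].
det T = 5; the adjugate gives T⁻¹ = [[-1/5, 2/5], [-4/5, 3/5]].
B⁻¹K = [[-5, 0], [7, -3], [-35, 15]].
Y = (B⁻¹K)T⁻¹ = [[1, -2], [1, 1], [-5, -5]].

Y = [[1, -2], [1, 1], [-5, -5]]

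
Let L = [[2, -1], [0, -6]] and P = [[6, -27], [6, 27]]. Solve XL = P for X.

L is on the right of X, so right-multiply by L⁻¹: X = PL⁻¹.
det L = -12; the adjugate gives L⁻¹ = [[1/2, -1/12], [0, -1/6]].
X = PL⁻¹ = [[6, -27], [6, 27]] · [[1/2, -1/12], [0, -1/6]] = [[3, 4], [3, -5]].

X = [[3, 4], [3, -5]]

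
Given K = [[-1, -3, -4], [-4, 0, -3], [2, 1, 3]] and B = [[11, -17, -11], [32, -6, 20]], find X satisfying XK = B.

K is on the right of X, so right-multiply by K⁻¹: X = BK⁻¹.
det K = -5, so K⁻¹ = [[-3/5, -1, -9/5], [-6/5, -1, -13/5], [4/5, 1, 12/5]].
X = BK⁻¹ = [[11, -17, -11], [32, -6, 20]] · [[-3/5, -1, -9/5], [-6/5, -1, -13/5], [4/5, 1, 12/5]] = [[5, -5, -2], [4, -6, 6]].

X = [[5, -5, -2], [4, -6, 6]]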